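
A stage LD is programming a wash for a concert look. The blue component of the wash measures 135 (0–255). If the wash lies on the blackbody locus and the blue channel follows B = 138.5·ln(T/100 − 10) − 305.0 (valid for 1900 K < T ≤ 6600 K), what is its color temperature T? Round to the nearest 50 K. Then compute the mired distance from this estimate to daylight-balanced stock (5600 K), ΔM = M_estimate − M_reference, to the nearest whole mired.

ln(t − 10) = (135 + 305.0) / 138.5 = 3.1769.
t − 10 = e^3.1769 = 23.972, so t = 33.972.
T = 100·t = 3397 K → 3400 K to the nearest 50 K.
M_estimate = 10⁶/3400 = 294.12; M_reference = 10⁶/5600 = 178.57.
ΔM = 294.12 − 178.57 = 115.55 → +116 mireds.

+116 mireds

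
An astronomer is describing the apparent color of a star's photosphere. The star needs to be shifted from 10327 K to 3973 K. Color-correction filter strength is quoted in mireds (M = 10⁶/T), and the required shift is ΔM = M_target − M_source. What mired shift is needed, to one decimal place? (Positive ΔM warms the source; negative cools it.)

+154.9 mireds

M_source = 10⁶/10327 = 96.834; M_target = 10⁶/3973 = 251.699.
ΔM = 251.699 − 96.834 = 154.865 → +154.9 mireds, a warming shift.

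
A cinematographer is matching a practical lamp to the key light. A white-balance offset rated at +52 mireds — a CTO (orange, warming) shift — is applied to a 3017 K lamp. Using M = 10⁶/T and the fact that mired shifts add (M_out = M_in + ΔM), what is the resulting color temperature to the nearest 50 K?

2600 K

M_in = 10⁶/3017 = 331.46 mireds.
M_out = 331.46 + (+52) = 383.46 mireds.
T_out = 10⁶/383.46 = 2607.9 K → 2600 K.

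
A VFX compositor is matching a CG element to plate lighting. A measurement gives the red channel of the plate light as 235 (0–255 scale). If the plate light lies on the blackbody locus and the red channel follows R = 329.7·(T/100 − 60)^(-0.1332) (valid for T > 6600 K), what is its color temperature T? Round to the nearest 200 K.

7200 K

(t − 60)^(-0.1332) = 235/329.7 = 0.71277.
t − 60 = 0.71277^(1/-0.1332) = 0.71277^(-7.508) = 12.705, so t = 72.705.
T = 100·t = 7271 K → 7200 K to the nearest 200 K.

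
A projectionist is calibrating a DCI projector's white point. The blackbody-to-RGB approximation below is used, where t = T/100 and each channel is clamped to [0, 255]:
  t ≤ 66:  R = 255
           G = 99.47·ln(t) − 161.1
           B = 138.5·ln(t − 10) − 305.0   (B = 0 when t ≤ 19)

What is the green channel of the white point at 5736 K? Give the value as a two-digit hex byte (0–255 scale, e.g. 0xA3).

t = 5736/100 = 57.36; the t ≤ 66 branch applies.
G = 99.47·ln 57.36 − 161.1 = 99.47·4.0493 − 161.1 = 241.689.
Rounded: 242; in hex, 0xF2.

0xF2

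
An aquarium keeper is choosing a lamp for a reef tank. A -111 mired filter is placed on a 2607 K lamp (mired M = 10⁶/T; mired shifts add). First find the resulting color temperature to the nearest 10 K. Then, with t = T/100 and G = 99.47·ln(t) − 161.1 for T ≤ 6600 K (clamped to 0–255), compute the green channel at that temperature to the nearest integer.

M_in = 10⁶/2607 = 383.58; M_out = 383.58 + (-111) = 272.58.
T_out = 10⁶/272.58 = 3668.6 K → 3670 K; t = 36.7.
G = 99.47·ln 36.7 − 161.1 = 99.47·3.6028 − 161.1 = 197.268.
Rounded: 197.

197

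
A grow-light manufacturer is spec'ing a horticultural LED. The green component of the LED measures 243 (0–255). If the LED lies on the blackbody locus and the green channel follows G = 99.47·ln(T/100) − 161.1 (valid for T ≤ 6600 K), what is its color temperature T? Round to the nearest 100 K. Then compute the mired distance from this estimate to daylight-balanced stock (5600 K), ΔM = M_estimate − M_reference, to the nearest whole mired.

-6 mireds

ln t = (243 + 161.1) / 99.47 = 4.0625.
t = e^4.0625 = 58.121.
T = 100·t = 5812 K → 5800 K to the nearest 100 K.
M_estimate = 10⁶/5800 = 172.41; M_reference = 10⁶/5600 = 178.57.
ΔM = 172.41 − 178.57 = -6.16 → -6 mireds.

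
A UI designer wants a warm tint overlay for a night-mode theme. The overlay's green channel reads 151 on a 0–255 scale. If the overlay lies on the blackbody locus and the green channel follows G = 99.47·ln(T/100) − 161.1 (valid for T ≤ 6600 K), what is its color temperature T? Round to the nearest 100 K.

ln t = (151 + 161.1) / 99.47 = 3.1376.
t = e^3.1376 = 23.049.
T = 100·t = 2305 K → 2300 K to the nearest 100 K.

2300 K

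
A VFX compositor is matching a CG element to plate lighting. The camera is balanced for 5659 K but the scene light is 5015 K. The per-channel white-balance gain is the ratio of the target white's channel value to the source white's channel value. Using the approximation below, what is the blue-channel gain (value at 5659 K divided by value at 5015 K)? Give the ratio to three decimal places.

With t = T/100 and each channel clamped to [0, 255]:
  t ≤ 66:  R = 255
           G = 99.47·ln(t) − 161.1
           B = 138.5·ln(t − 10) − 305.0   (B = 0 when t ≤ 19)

1.100

At 5015 K (t = 50.15):
  B = 138.5·ln(50.15 − 10) − 305.0 = 138.5·ln 40.15 − 305.0 = 138.5·3.6926 − 305.0 = 206.428.
At 5659 K (t = 56.59):
  B = 138.5·ln(56.59 − 10) − 305.0 = 138.5·ln 46.59 − 305.0 = 138.5·3.8414 − 305.0 = 227.032.
Gain = 227.032 / 206.428 = 1.0998 → 1.100.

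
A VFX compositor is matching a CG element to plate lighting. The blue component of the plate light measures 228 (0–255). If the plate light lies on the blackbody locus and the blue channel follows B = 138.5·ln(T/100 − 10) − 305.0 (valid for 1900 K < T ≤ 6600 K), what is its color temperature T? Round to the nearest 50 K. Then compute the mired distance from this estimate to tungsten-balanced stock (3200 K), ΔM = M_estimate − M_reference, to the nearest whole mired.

-137 mireds

ln(t − 10) = (228 + 305.0) / 138.5 = 3.8484.
t − 10 = e^3.8484 = 46.917, so t = 56.917.
T = 100·t = 5692 K → 5700 K to the nearest 50 K.
M_estimate = 10⁶/5700 = 175.44; M_reference = 10⁶/3200 = 312.50.
ΔM = 175.44 − 312.50 = -137.06 → -137 mireds.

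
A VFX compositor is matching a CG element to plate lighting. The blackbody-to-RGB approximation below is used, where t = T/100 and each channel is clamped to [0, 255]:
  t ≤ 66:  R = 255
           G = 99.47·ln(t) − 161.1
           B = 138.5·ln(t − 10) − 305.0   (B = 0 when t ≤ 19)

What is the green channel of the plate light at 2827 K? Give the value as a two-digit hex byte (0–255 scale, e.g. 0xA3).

t = 2827/100 = 28.27; the t ≤ 66 branch applies.
G = 99.47·ln 28.27 − 161.1 = 99.47·3.3418 − 161.1 = 171.309.
Rounded: 171; in hex, 0xAB.

0xAB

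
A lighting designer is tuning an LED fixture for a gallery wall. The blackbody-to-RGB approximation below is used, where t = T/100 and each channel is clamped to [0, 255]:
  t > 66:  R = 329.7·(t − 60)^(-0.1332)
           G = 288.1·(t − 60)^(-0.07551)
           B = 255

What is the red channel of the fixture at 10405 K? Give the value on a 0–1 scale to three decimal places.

t = 10405/100 = 104.05; the t > 66 branch applies.
R = 329.7·(104.05 − 60)^(-0.1332) = 329.7·44.05^(-0.1332) = 329.7·0.60399 = 199.134.
On a 0–1 scale: 199.134/255 = 0.7809 → 0.781.

0.781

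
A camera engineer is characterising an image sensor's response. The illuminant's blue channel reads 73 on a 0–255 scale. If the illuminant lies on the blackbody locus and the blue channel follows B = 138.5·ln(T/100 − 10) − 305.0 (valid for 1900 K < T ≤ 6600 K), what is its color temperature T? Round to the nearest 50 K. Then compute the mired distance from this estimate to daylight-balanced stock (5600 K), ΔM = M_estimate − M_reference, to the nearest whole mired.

+214 mireds

ln(t − 10) = (73 + 305.0) / 138.5 = 2.7292.
t − 10 = e^2.7292 = 15.321, so t = 25.321.
T = 100·t = 2532 K → 2550 K to the nearest 50 K.
M_estimate = 10⁶/2550 = 392.16; M_reference = 10⁶/5600 = 178.57.
ΔM = 392.16 − 178.57 = 213.59 → +214 mireds.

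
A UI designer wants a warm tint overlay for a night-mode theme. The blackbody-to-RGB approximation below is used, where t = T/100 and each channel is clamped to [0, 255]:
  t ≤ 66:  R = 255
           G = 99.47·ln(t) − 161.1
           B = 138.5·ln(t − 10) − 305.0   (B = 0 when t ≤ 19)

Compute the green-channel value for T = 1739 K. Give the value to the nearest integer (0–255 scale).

t = 1739/100 = 17.39; the t ≤ 66 branch applies.
G = 99.47·ln 17.39 − 161.1 = 99.47·2.8559 − 161.1 = 122.976.
Rounded: 123.

123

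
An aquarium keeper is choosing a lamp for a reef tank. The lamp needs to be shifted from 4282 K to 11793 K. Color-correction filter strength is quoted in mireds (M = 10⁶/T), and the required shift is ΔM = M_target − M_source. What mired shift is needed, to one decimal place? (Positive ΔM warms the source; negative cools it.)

-148.7 mireds

M_source = 10⁶/4282 = 233.536; M_target = 10⁶/11793 = 84.796.
ΔM = 84.796 − 233.536 = -148.740 → -148.7 mireds, a cooling shift.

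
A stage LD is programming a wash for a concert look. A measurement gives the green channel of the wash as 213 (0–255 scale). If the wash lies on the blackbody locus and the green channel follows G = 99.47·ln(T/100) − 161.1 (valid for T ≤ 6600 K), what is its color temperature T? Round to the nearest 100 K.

ln t = (213 + 161.1) / 99.47 = 3.7609.
t = e^3.7609 = 42.989.
T = 100·t = 4299 K → 4300 K to the nearest 100 K.

4300 K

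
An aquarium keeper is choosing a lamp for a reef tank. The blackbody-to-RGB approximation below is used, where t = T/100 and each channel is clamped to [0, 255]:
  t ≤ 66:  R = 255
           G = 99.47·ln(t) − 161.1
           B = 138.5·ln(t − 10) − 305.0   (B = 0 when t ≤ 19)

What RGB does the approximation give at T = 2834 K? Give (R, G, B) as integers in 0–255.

t = 2834/100 = 28.34; the t ≤ 66 branch applies.
R = 255 by definition for t ≤ 66.
G = 99.47·ln 28.34 − 161.1 = 99.47·3.3443 − 161.1 = 171.555.
B = 138.5·ln(28.34 − 10) − 305.0 = 138.5·ln 18.34 − 305.0 = 138.5·2.9091 − 305.0 = 97.908.
Rounded: (255, 172, 98).

(255, 172, 98)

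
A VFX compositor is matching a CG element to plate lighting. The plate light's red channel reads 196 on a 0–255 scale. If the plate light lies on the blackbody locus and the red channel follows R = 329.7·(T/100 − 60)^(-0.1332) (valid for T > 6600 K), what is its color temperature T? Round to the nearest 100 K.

11000 K

(t − 60)^(-0.1332) = 196/329.7 = 0.59448.
t − 60 = 0.59448^(1/-0.1332) = 0.59448^(-7.508) = 49.621, so t = 109.621.
T = 100·t = 10962 K → 11000 K to the nearest 100 K.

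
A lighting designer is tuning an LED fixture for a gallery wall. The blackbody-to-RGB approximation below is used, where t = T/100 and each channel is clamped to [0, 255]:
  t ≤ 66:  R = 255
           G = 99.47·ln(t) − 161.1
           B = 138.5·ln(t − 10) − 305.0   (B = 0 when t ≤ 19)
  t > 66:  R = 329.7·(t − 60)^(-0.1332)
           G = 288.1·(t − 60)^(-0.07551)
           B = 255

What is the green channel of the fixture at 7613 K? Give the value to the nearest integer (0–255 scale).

t = 7613/100 = 76.13; the t > 66 branch applies.
G = 288.1·(76.13 − 60)^(-0.07551) = 288.1·16.13^(-0.07551) = 288.1·0.81061 = 233.537.
Rounded: 234.

234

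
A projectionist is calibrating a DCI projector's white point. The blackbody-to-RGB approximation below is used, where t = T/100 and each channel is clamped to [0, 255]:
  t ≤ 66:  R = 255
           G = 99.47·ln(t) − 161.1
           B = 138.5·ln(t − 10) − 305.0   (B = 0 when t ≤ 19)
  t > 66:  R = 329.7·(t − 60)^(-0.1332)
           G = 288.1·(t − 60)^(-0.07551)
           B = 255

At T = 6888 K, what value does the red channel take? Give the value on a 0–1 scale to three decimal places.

t = 6888/100 = 68.88; the t > 66 branch applies.
R = 329.7·(68.88 − 60)^(-0.1332) = 329.7·8.88^(-0.1332) = 329.7·0.74760 = 246.485.
On a 0–1 scale: 246.485/255 = 0.9666 → 0.967.

0.967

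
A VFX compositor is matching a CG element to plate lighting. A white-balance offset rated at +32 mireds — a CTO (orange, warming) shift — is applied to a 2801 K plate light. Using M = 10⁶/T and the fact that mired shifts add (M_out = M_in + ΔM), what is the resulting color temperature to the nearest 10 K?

2570 K

M_in = 10⁶/2801 = 357.02 mireds.
M_out = 357.02 + (+32) = 389.02 mireds.
T_out = 10⁶/389.02 = 2570.6 K → 2570 K.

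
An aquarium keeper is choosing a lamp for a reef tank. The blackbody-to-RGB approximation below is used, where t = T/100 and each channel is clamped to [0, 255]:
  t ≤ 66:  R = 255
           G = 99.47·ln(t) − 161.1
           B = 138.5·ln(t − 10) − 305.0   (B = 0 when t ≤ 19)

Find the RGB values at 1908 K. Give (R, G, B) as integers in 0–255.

t = 1908/100 = 19.08; the t ≤ 66 branch applies.
R = 255 by definition for t ≤ 66.
G = 99.47·ln 19.08 − 161.1 = 99.47·2.9486 − 161.1 = 132.201.
B = 138.5·ln(19.08 − 10) − 305.0 = 138.5·ln 9.08 − 305.0 = 138.5·2.2061 − 305.0 = 0.541.
Rounded: (255, 132, 1).

(255, 132, 1)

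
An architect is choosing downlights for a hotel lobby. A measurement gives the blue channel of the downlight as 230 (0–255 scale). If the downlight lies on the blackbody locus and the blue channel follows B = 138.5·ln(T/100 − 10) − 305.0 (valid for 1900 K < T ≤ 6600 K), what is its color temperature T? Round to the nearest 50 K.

5750 K

ln(t − 10) = (230 + 305.0) / 138.5 = 3.8628.
t − 10 = e^3.8628 = 47.599, so t = 57.599.
T = 100·t = 5760 K → 5750 K to the nearest 50 K.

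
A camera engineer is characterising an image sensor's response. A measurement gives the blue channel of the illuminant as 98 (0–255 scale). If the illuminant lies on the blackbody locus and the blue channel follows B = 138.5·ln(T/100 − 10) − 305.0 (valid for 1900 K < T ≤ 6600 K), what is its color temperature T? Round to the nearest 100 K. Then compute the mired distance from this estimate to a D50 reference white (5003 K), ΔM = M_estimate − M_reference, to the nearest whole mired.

+157 mireds

ln(t − 10) = (98 + 305.0) / 138.5 = 2.9097.
t − 10 = e^2.9097 = 18.352, so t = 28.352.
T = 100·t = 2835 K → 2800 K to the nearest 100 K.
M_estimate = 10⁶/2800 = 357.14; M_reference = 10⁶/5003 = 199.88.
ΔM = 357.14 − 199.88 = 157.26 → +157 mireds.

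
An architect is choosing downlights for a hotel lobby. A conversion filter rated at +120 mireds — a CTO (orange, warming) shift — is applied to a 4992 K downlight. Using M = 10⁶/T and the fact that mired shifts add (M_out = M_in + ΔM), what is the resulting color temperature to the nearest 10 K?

3120 K

M_in = 10⁶/4992 = 200.32 mireds.
M_out = 200.32 + (+120) = 320.32 mireds.
T_out = 10⁶/320.32 = 3121.9 K → 3120 K.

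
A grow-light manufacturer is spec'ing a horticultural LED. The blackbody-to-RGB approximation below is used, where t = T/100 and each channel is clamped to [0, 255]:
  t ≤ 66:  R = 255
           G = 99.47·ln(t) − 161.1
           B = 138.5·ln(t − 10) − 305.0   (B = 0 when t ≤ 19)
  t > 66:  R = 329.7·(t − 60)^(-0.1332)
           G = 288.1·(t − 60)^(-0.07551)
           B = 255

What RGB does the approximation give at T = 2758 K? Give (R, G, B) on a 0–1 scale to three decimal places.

t = 2758/100 = 27.58; the t ≤ 66 branch applies.
R = 255 by definition for t ≤ 66.
G = 99.47·ln 27.58 − 161.1 = 99.47·3.3171 − 161.1 = 168.851.
B = 138.5·ln(27.58 − 10) − 305.0 = 138.5·ln 17.58 − 305.0 = 138.5·2.8668 − 305.0 = 92.047.
Dividing each by 255: (1.0000, 0.6622, 0.3610) → (1.000, 0.662, 0.361).

(1.000, 0.662, 0.361)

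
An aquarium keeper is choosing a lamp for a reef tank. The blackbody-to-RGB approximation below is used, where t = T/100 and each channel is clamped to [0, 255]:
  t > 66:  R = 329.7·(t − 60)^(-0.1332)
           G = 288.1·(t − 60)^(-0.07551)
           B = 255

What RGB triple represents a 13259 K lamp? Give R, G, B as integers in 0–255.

t = 13259/100 = 132.59; the t > 66 branch applies.
R = 329.7·(132.59 − 60)^(-0.1332) = 329.7·72.59^(-0.1332) = 329.7·0.56511 = 186.316.
G = 288.1·(132.59 − 60)^(-0.07551) = 288.1·72.59^(-0.07551) = 288.1·0.72358 = 208.463.
B = 255 by definition for t > 66.
Rounded: (186, 208, 255).

R=186, G=208, B=255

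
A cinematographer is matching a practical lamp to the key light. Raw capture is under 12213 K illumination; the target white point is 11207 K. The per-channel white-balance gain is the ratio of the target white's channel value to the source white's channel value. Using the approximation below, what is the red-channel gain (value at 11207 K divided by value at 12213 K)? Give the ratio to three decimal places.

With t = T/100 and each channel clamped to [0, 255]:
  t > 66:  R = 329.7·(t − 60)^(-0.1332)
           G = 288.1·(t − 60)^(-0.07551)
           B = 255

1.024

At 12213 K (t = 122.13):
  R = 329.7·(122.13 − 60)^(-0.1332) = 329.7·62.13^(-0.1332) = 329.7·0.57694 = 190.218.
At 11207 K (t = 112.07):
  R = 329.7·(112.07 − 60)^(-0.1332) = 329.7·52.07^(-0.1332) = 329.7·0.59068 = 194.746.
Gain = 194.746 / 190.218 = 1.0238 → 1.024.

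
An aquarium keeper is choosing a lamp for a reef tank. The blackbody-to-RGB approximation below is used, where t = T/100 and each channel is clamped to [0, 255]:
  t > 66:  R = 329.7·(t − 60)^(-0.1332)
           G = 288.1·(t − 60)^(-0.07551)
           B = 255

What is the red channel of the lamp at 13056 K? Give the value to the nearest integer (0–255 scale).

t = 13056/100 = 130.56; the t > 66 branch applies.
R = 329.7·(130.56 − 60)^(-0.1332) = 329.7·70.56^(-0.1332) = 329.7·0.56725 = 187.021.
Rounded: 187.

187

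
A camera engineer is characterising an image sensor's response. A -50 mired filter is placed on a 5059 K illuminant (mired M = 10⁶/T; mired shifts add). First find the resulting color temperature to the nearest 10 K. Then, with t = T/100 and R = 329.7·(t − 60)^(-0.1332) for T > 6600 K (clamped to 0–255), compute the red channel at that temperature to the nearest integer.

M_in = 10⁶/5059 = 197.67; M_out = 197.67 + (-50) = 147.67.
T_out = 10⁶/147.67 = 6772.0 K → 6770 K; t = 67.7.
R = 329.7·(67.7 − 60)^(-0.1332) = 329.7·7.7^(-0.1332) = 329.7·0.76194 = 251.211.
Rounded: 251.

251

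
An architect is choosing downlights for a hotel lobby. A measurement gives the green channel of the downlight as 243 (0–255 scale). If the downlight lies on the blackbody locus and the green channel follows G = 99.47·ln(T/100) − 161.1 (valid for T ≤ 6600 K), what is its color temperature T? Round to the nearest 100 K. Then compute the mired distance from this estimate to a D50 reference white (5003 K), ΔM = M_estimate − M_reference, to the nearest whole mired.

ln t = (243 + 161.1) / 99.47 = 4.0625.
t = e^4.0625 = 58.121.
T = 100·t = 5812 K → 5800 K to the nearest 100 K.
M_estimate = 10⁶/5800 = 172.41; M_reference = 10⁶/5003 = 199.88.
ΔM = 172.41 − 199.88 = -27.47 → -27 mireds.

-27 mireds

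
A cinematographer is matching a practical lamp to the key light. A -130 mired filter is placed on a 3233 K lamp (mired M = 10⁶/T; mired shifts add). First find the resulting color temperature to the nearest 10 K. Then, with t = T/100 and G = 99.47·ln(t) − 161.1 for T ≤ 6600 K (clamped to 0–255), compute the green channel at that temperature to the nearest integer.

239

M_in = 10⁶/3233 = 309.31; M_out = 309.31 + (-130) = 179.31.
T_out = 10⁶/179.31 = 5576.9 K → 5580 K; t = 55.8.
G = 99.47·ln 55.8 − 161.1 = 99.47·4.0218 − 161.1 = 238.946.
Rounded: 239.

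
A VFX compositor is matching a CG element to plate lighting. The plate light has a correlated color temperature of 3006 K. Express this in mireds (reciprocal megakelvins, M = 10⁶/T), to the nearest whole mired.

M = 10⁶ / 3006 = 332.668 → 333 mireds.

333 mireds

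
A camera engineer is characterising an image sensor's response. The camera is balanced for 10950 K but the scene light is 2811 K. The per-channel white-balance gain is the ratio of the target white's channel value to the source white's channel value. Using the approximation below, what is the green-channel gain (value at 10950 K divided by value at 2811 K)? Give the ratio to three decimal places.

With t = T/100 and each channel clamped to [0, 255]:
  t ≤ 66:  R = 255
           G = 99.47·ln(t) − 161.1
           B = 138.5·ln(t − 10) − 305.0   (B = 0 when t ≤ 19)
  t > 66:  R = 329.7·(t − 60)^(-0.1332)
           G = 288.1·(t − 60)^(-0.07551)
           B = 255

At 2811 K (t = 28.11):
  G = 99.47·ln 28.11 − 161.1 = 99.47·3.3361 − 161.1 = 170.744.
At 10950 K (t = 109.5):
  G = 288.1·(109.5 − 60)^(-0.07551) = 288.1·49.5^(-0.07551) = 288.1·0.74480 = 214.577.
Gain = 214.577 / 170.744 = 1.2567 → 1.257.

1.257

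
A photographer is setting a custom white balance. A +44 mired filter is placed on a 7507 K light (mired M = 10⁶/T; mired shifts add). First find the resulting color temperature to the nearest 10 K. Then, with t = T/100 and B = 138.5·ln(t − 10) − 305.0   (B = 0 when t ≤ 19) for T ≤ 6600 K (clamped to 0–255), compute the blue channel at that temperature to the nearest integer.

M_in = 10⁶/7507 = 133.21; M_out = 133.21 + (+44) = 177.21.
T_out = 10⁶/177.21 = 5643.1 K → 5640 K; t = 56.4.
B = 138.5·ln(56.4 − 10) − 305.0 = 138.5·ln 46.4 − 305.0 = 138.5·3.8373 − 305.0 = 226.466.
Rounded: 226.

226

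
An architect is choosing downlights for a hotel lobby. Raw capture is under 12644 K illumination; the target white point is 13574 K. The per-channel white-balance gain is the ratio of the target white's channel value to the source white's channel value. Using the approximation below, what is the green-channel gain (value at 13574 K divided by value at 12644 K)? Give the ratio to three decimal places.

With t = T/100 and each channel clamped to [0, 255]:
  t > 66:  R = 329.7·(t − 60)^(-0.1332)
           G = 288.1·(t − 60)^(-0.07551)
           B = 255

At 12644 K (t = 126.44):
  G = 288.1·(126.44 − 60)^(-0.07551) = 288.1·66.44^(-0.07551) = 288.1·0.72843 = 209.861.
At 13574 K (t = 135.74):
  G = 288.1·(135.74 − 60)^(-0.07551) = 288.1·75.74^(-0.07551) = 288.1·0.72126 = 207.795.
Gain = 207.795 / 209.861 = 0.9902 → 0.990.

0.990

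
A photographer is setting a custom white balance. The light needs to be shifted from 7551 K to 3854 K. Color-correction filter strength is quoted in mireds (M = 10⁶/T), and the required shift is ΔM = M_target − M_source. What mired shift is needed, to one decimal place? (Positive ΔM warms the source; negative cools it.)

+127.0 mireds

M_source = 10⁶/7551 = 132.433; M_target = 10⁶/3854 = 259.471.
ΔM = 259.471 − 132.433 = 127.038 → +127.0 mireds, a warming shift.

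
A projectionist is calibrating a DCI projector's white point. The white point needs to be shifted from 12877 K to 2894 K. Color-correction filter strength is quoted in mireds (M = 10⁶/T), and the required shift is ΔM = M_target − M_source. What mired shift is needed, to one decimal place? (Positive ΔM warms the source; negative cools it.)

M_source = 10⁶/12877 = 77.658; M_target = 10⁶/2894 = 345.543.
ΔM = 345.543 − 77.658 = 267.885 → +267.9 mireds, a warming shift.

+267.9 mireds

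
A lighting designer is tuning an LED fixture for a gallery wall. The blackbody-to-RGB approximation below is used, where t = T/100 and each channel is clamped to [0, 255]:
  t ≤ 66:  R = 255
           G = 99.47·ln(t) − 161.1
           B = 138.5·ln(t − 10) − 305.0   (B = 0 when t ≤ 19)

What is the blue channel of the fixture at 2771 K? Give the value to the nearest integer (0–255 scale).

t = 2771/100 = 27.71; the t ≤ 66 branch applies.
B = 138.5·ln(27.71 − 10) − 305.0 = 138.5·ln 17.71 − 305.0 = 138.5·2.8741 − 305.0 = 93.067.
Rounded: 93.

93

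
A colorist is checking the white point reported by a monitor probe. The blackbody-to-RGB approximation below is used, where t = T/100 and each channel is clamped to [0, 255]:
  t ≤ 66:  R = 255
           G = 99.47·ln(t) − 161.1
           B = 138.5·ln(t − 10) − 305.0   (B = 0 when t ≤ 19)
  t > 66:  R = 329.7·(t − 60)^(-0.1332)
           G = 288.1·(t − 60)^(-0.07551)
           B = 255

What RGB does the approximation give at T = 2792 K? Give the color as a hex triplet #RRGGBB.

#FFAA5F

t = 2792/100 = 27.92; the t ≤ 66 branch applies.
R = 255 by definition for t ≤ 66.
G = 99.47·ln 27.92 − 161.1 = 99.47·3.3293 − 161.1 = 170.070.
B = 138.5·ln(27.92 − 10) − 305.0 = 138.5·ln 17.92 − 305.0 = 138.5·2.8859 − 305.0 = 94.700.
Rounded: (255, 170, 95).
In hex: #FFAA5F.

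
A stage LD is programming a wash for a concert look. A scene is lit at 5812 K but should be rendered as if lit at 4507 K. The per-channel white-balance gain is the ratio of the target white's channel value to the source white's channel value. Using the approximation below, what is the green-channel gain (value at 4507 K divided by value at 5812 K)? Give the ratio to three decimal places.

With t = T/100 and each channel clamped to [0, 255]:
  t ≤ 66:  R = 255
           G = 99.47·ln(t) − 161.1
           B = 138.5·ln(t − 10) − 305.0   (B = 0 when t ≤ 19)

0.896

At 5812 K (t = 58.12):
  G = 99.47·ln 58.12 − 161.1 = 99.47·4.0625 − 161.1 = 242.998.
At 4507 K (t = 45.07):
  G = 99.47·ln 45.07 − 161.1 = 99.47·3.8082 − 161.1 = 217.703.
Gain = 217.703 / 242.998 = 0.8959 → 0.896.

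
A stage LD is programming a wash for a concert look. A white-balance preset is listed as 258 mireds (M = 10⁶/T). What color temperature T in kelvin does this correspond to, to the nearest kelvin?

T = 10⁶ / 258 = 3875.97 K → 3876 K.

3876 K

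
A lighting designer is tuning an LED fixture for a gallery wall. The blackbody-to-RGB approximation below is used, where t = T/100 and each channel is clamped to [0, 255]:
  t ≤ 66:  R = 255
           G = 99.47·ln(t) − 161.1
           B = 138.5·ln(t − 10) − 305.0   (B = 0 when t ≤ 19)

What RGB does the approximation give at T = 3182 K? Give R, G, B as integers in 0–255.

t = 3182/100 = 31.82; the t ≤ 66 branch applies.
R = 255 by definition for t ≤ 66.
G = 99.47·ln 31.82 − 161.1 = 99.47·3.4601 − 161.1 = 183.076.
B = 138.5·ln(31.82 − 10) − 305.0 = 138.5·ln 21.82 − 305.0 = 138.5·3.0828 − 305.0 = 121.972.
Rounded: (255, 183, 122).

R=255, G=183, B=122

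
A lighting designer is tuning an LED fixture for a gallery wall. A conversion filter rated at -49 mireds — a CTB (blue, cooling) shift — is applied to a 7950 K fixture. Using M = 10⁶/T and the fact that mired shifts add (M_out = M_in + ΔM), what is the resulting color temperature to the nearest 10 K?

13020 K

M_in = 10⁶/7950 = 125.79 mireds.
M_out = 125.79 + (-49) = 76.79 mireds.
T_out = 10⁶/76.79 = 13023.2 K → 13020 K.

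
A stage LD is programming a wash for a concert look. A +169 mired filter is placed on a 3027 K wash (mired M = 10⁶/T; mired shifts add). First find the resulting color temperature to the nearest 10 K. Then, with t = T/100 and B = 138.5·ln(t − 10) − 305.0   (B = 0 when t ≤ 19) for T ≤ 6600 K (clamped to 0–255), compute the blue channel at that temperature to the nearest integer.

M_in = 10⁶/3027 = 330.36; M_out = 330.36 + (+169) = 499.36.
T_out = 10⁶/499.36 = 2002.6 K → 2000 K; t = 20.
B = 138.5·ln(20 − 10) − 305.0 = 138.5·ln 10 − 305.0 = 138.5·2.3026 − 305.0 = 13.908.
Rounded: 14.

14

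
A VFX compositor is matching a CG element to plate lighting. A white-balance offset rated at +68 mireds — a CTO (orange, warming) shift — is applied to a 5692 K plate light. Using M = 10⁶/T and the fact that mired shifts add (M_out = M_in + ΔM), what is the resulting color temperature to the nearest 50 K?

4100 K

M_in = 10⁶/5692 = 175.69 mireds.
M_out = 175.69 + (+68) = 243.69 mireds.
T_out = 10⁶/243.69 = 4103.7 K → 4100 K.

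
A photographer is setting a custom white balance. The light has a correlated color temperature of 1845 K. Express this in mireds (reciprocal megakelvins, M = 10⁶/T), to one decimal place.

M = 10⁶ / 1845 = 542.005 → 542.0 mireds.

542.0 mireds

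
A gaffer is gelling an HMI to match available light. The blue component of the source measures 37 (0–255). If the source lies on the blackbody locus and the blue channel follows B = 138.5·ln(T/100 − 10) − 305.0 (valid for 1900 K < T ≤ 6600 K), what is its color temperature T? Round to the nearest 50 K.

ln(t − 10) = (37 + 305.0) / 138.5 = 2.4693.
t − 10 = e^2.4693 = 11.814, so t = 21.814.
T = 100·t = 2181 K → 2200 K to the nearest 50 K.

2200 K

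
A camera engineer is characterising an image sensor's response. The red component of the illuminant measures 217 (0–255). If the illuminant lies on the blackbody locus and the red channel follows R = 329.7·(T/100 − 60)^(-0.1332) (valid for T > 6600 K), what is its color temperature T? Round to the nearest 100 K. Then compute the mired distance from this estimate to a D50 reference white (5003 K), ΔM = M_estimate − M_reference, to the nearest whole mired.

(t − 60)^(-0.1332) = 217/329.7 = 0.65817.
t − 60 = 0.65817^(1/-0.1332) = 0.65817^(-7.508) = 23.110, so t = 83.110.
T = 100·t = 8311 K → 8300 K to the nearest 100 K.
M_estimate = 10⁶/8300 = 120.48; M_reference = 10⁶/5003 = 199.88.
ΔM = 120.48 − 199.88 = -79.40 → -79 mireds.

-79 mireds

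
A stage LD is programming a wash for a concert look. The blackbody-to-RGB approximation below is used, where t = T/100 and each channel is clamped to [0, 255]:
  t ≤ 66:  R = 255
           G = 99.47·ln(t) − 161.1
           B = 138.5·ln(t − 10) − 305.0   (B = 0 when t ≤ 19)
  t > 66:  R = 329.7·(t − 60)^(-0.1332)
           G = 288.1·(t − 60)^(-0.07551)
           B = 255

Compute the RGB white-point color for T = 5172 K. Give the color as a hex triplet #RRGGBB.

#FFE7D4

t = 5172/100 = 51.72; the t ≤ 66 branch applies.
R = 255 by definition for t ≤ 66.
G = 99.47·ln 51.72 − 161.1 = 99.47·3.9458 − 161.1 = 231.393.
B = 138.5·ln(51.72 − 10) − 305.0 = 138.5·ln 41.72 − 305.0 = 138.5·3.7310 − 305.0 = 211.741.
Rounded: (255, 231, 212).
In hex: #FFE7D4.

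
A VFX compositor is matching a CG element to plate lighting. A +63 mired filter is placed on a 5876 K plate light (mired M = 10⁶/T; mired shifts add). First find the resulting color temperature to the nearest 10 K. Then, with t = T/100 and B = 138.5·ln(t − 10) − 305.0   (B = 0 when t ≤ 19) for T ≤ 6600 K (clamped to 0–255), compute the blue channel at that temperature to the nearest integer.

M_in = 10⁶/5876 = 170.18; M_out = 170.18 + (+63) = 233.18.
T_out = 10⁶/233.18 = 4288.5 K → 4290 K; t = 42.9.
B = 138.5·ln(42.9 − 10) − 305.0 = 138.5·ln 32.9 − 305.0 = 138.5·3.4935 − 305.0 = 178.846.
Rounded: 179.

179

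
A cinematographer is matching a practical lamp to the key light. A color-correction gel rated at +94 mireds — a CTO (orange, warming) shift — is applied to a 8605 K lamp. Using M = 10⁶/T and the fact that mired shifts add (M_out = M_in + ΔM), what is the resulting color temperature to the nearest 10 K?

4760 K

M_in = 10⁶/8605 = 116.21 mireds.
M_out = 116.21 + (+94) = 210.21 mireds.
T_out = 10⁶/210.21 = 4757.1 K → 4760 K.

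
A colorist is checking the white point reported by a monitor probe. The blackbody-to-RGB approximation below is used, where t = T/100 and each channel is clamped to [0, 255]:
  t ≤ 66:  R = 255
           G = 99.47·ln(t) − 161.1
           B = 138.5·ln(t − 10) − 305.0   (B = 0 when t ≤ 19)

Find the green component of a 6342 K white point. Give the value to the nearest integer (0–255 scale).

252

t = 6342/100 = 63.42; the t ≤ 66 branch applies.
G = 99.47·ln 63.42 − 161.1 = 99.47·4.1498 − 161.1 = 251.679.
Rounded: 252.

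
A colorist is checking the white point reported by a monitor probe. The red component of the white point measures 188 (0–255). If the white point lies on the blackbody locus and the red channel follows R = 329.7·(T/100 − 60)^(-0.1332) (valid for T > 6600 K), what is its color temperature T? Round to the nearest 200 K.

(t − 60)^(-0.1332) = 188/329.7 = 0.57022.
t − 60 = 0.57022^(1/-0.1332) = 0.57022^(-7.508) = 67.848, so t = 127.848.
T = 100·t = 12785 K → 12800 K to the nearest 200 K.

12800 K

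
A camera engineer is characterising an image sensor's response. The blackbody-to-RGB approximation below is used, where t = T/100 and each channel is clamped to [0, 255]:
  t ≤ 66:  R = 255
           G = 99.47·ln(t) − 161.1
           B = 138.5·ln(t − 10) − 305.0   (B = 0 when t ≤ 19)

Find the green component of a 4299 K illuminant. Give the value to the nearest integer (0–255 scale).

t = 4299/100 = 42.99; the t ≤ 66 branch applies.
G = 99.47·ln 42.99 − 161.1 = 99.47·3.7610 − 161.1 = 213.003.
Rounded: 213.

213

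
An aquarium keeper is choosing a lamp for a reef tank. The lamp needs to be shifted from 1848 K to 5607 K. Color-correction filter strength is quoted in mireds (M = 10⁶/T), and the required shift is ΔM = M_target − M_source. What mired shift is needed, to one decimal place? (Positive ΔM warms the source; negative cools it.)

-362.8 mireds

M_source = 10⁶/1848 = 541.126; M_target = 10⁶/5607 = 178.348.
ΔM = 178.348 − 541.126 = -362.777 → -362.8 mireds, a cooling shift.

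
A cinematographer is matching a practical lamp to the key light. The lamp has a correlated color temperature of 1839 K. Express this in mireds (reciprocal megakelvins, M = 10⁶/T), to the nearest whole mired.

544 mireds

M = 10⁶ / 1839 = 543.774 → 544 mireds.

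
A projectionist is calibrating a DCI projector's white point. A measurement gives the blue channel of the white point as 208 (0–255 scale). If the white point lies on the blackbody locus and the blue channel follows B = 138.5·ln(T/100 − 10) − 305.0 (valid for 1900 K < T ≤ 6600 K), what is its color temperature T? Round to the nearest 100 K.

5100 K

ln(t − 10) = (208 + 305.0) / 138.5 = 3.7040.
t − 10 = e^3.7040 = 40.608, so t = 50.608.
T = 100·t = 5061 K → 5100 K to the nearest 100 K.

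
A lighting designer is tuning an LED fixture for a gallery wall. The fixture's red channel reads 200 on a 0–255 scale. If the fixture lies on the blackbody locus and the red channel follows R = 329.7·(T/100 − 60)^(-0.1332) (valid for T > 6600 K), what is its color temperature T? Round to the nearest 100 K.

(t − 60)^(-0.1332) = 200/329.7 = 0.60661.
t − 60 = 0.60661^(1/-0.1332) = 0.60661^(-7.508) = 42.638, so t = 102.638.
T = 100·t = 10264 K → 10300 K to the nearest 100 K.

10300 K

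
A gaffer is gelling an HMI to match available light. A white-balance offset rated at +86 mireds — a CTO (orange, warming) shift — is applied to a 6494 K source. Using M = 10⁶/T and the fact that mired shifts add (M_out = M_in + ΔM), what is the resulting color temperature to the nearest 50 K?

4150 K

M_in = 10⁶/6494 = 153.99 mireds.
M_out = 153.99 + (+86) = 239.99 mireds.
T_out = 10⁶/239.99 = 4166.9 K → 4150 K.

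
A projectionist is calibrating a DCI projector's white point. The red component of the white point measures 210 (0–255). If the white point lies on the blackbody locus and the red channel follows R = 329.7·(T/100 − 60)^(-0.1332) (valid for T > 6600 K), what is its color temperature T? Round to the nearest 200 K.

(t − 60)^(-0.1332) = 210/329.7 = 0.63694.
t − 60 = 0.63694^(1/-0.1332) = 0.63694^(-7.508) = 29.561, so t = 89.561.
T = 100·t = 8956 K → 9000 K to the nearest 200 K.

9000 K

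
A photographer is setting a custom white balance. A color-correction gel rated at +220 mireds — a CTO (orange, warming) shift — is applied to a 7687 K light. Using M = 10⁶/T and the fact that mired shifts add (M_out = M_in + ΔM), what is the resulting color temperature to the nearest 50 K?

M_in = 10⁶/7687 = 130.09 mireds.
M_out = 130.09 + (+220) = 350.09 mireds.
T_out = 10⁶/350.09 = 2856.4 K → 2850 K.

2850 K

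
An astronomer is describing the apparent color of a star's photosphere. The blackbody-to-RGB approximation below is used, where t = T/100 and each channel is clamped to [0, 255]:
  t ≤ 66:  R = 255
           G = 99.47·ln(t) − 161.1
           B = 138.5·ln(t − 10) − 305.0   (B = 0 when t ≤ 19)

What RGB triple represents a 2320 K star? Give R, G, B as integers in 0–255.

R=255, G=152, B=52

t = 2320/100 = 23.2; the t ≤ 66 branch applies.
R = 255 by definition for t ≤ 66.
G = 99.47·ln 23.2 − 161.1 = 99.47·3.1442 − 161.1 = 151.649.
B = 138.5·ln(23.2 − 10) − 305.0 = 138.5·ln 13.2 − 305.0 = 138.5·2.5802 − 305.0 = 52.360.
Rounded: (255, 152, 52).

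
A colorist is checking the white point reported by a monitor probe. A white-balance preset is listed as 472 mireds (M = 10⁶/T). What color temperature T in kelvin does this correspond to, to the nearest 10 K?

2120 K

T = 10⁶ / 472 = 2118.64 K → 2120 K.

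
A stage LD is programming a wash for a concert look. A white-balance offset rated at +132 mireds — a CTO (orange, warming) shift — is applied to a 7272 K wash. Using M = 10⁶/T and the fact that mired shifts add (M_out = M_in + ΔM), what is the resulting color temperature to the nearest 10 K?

3710 K

M_in = 10⁶/7272 = 137.51 mireds.
M_out = 137.51 + (+132) = 269.51 mireds.
T_out = 10⁶/269.51 = 3710.4 K → 3710 K.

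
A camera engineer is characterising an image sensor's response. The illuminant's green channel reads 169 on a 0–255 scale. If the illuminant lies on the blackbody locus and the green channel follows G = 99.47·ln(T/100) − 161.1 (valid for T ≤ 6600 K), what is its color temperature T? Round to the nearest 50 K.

ln t = (169 + 161.1) / 99.47 = 3.3186.
t = e^3.3186 = 27.621.
T = 100·t = 2762 K → 2750 K to the nearest 50 K.

2750 K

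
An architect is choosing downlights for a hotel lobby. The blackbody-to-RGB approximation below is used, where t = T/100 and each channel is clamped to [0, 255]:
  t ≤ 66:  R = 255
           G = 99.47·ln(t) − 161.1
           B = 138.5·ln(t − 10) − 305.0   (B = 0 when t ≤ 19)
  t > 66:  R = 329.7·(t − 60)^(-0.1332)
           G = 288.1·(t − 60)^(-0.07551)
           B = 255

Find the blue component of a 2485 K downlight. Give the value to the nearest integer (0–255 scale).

t = 2485/100 = 24.85; the t ≤ 66 branch applies.
B = 138.5·ln(24.85 − 10) − 305.0 = 138.5·ln 14.85 − 305.0 = 138.5·2.6980 − 305.0 = 68.673.
Rounded: 69.

69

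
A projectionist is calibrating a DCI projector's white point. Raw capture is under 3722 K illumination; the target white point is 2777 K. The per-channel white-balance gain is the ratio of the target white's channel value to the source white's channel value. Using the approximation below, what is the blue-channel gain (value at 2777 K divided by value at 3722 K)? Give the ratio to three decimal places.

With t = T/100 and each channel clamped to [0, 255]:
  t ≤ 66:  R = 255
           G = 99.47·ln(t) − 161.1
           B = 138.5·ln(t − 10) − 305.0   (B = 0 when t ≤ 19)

0.613

At 3722 K (t = 37.22):
  B = 138.5·ln(37.22 − 10) − 305.0 = 138.5·ln 27.22 − 305.0 = 138.5·3.3040 − 305.0 = 152.597.
At 2777 K (t = 27.77):
  B = 138.5·ln(27.77 − 10) − 305.0 = 138.5·ln 17.77 − 305.0 = 138.5·2.8775 − 305.0 = 93.535.
Gain = 93.535 / 152.597 = 0.6130 → 0.613.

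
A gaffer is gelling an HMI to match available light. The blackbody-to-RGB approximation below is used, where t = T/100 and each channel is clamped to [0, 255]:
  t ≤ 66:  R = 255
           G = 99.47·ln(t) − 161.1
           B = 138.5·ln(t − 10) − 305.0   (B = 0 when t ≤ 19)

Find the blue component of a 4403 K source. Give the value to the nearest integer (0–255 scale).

184

t = 4403/100 = 44.03; the t ≤ 66 branch applies.
B = 138.5·ln(44.03 − 10) − 305.0 = 138.5·ln 34.03 − 305.0 = 138.5·3.5272 − 305.0 = 183.523.
Rounded: 184.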